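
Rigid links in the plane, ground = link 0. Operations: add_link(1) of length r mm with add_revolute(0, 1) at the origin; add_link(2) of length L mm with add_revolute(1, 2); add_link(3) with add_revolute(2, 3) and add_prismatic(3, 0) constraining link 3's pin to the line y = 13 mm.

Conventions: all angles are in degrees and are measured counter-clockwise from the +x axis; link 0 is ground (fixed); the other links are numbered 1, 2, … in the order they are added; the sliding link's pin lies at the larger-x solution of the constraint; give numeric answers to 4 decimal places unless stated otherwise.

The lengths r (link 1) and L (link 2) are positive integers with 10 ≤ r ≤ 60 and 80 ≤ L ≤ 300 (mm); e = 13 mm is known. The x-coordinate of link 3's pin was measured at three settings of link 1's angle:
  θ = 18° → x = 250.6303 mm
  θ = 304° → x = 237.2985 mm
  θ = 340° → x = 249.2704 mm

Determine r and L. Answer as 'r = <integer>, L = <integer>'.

constraint per measurement: (x − r cos θ)² + (r sin θ − e)² = L²
subtracting the θ₁ and θ₂ equations cancels the r² and L² terms:
r = (x₁² − x₂²) / (2[(x₁cos θ₁ + e sin θ₁) − (x₂cos θ₂ + e sin θ₂)]) = 26.9999 → r = 27
L² = (x₁ − r cos θ₁)² + (r sin θ₁ − e)² = 50624.9840 → L = 225.0000 → L = 225
check at θ₃=340°: x = 249.2704 (printed 249.2704) ✓

r = 27, L = 225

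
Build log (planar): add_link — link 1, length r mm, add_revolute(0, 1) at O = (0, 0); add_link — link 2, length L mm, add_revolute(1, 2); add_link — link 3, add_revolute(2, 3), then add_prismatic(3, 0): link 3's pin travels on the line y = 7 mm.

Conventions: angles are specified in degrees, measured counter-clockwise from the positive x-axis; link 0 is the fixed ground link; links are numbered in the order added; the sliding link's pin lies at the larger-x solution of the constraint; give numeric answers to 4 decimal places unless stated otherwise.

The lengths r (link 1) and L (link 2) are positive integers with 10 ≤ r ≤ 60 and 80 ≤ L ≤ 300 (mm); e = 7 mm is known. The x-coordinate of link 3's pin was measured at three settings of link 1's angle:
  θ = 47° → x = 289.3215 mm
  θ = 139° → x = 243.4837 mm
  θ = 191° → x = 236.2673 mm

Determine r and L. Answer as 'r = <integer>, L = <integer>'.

constraint per measurement: (x − r cos θ)² + (r sin θ − e)² = L²
subtracting the θ₁ and θ₂ equations cancels the r² and L² terms:
r = (x₁² − x₂²) / (2[(x₁cos θ₁ + e sin θ₁) − (x₂cos θ₂ + e sin θ₂)]) = 32.0000 → r = 32
L² = (x₁ − r cos θ₁)² + (r sin θ₁ − e)² = 71824.0094 → L = 268.0000 → L = 268
check at θ₃=191°: x = 236.2673 (printed 236.2673) ✓

r = 32, L = 268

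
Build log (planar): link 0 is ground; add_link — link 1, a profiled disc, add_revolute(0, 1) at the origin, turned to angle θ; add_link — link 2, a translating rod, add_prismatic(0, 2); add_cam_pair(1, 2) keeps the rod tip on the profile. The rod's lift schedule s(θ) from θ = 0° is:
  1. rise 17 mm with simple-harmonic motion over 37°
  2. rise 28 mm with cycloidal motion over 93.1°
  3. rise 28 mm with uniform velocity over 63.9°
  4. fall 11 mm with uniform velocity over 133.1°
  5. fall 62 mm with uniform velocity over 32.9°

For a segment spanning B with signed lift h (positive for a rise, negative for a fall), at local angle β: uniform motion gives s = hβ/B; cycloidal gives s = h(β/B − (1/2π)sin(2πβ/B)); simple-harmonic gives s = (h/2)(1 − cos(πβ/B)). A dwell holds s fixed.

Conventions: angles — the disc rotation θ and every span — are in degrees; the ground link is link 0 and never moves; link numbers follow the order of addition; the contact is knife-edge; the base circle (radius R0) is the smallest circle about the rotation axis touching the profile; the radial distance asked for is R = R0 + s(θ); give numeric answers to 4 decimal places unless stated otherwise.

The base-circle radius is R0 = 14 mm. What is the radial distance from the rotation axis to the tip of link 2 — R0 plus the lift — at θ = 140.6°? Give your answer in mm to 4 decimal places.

seg 1 [0°–37°] simple-harmonic, h=17: full span → s += 17 → s = 17.0000
seg 2 [37°–130.1°] cycloidal, h=28: full span → s += 28 → s = 45.0000
seg 3 [130.1°–194°] uniform, h=28: θ=140.6° here. β=10.5, B=63.9. 28·10.5/63.9 = 4.6009 → s = 49.6009
R = R0 + s = 14 + 49.6009 = 63.6009

63.6009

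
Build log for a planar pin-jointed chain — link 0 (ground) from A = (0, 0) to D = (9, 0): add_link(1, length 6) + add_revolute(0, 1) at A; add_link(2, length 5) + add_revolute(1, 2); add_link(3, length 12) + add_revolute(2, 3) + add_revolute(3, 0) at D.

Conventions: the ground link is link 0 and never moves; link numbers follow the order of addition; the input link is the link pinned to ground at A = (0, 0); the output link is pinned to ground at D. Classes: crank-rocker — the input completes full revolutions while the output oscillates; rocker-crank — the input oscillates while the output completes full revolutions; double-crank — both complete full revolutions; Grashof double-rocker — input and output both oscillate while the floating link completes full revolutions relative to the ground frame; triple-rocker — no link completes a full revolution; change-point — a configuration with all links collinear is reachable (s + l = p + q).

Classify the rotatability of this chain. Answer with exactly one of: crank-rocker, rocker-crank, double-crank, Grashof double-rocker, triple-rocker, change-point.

lengths: ground=9, input=6, coupler=5, output=12
sorted: s=5 (shortest), l=12 (longest), p+q=15
s + l = 17 vs p + q = 15
s + l > p + q → non-Grashof → no link fully rotates → triple-rocker

triple-rocker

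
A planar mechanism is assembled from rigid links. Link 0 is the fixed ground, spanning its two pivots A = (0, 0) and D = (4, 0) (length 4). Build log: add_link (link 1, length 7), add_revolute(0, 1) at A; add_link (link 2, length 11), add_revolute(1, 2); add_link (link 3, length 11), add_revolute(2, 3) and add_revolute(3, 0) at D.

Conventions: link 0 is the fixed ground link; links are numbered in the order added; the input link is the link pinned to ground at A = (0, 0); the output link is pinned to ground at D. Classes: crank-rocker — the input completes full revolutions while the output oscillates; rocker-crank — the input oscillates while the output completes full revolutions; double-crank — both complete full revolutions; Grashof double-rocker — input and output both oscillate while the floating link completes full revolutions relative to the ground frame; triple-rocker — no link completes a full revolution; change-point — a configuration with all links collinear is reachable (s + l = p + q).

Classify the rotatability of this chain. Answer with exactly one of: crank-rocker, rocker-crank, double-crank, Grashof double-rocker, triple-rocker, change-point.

lengths: ground=4, input=7, coupler=11, output=11
sorted: s=4 (shortest), l=11 (longest), p+q=18
s + l = 15 vs p + q = 18
s + l < p + q (Grashof) with shortest = ground link → double-crank

double-crank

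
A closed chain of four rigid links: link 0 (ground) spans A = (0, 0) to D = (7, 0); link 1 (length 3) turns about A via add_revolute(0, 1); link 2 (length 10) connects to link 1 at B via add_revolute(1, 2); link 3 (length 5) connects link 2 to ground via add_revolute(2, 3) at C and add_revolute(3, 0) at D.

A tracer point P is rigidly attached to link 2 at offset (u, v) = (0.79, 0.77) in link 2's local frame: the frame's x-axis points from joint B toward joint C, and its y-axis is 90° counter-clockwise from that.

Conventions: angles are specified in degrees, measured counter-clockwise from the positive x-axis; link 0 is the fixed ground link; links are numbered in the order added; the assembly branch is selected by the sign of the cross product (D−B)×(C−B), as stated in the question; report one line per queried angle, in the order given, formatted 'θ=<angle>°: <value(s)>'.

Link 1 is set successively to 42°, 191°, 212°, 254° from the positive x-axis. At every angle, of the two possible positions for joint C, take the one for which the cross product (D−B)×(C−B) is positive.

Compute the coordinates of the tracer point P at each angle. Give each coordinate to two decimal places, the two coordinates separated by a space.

A=(0,0), D=(7.00,0)
θ=42°: B = A + 3.00·(cos42°, sin42°) = (2.2294, 2.0074)
θ=42°: |BD| = 5.1757
θ=42°: circle(B,10.00) ∩ circle(D,5.00): a=9.8332, h=1.8186
θ=42°:   candidates: C₊=(11.9983,-0.1302) cross=9.413; C₋=(10.5876,-3.4827) cross=-9.413
θ=42°:   branch + wants cross > 0 → take C=(11.9983,-0.1302) (cross=9.413)
θ=42°: ex = (C−B)/|BC| = (0.9769,-0.2138); ey = (0.2138,0.9769)
θ=42°: P = B + 0.79·ex + 0.77·ey = (3.1658,2.5907)
θ=191°: B = A + 3.00·(cos191°, sin191°) = (-2.9449, -0.5724)
θ=191°: |BD| = 9.9613
θ=191°: circle(B,10.00) ∩ circle(D,5.00): a=8.7452, h=4.8499
θ=191°:   candidates: C₊=(5.5072,4.7720) cross=48.311; C₋=(6.0646,-4.9117) cross=-48.311
θ=191°:   branch + wants cross > 0 → take C=(5.5072,4.7720) (cross=48.311)
θ=191°: ex = (C−B)/|BC| = (0.8452,0.5344); ey = (-0.5344,0.8452)
θ=191°: P = B + 0.79·ex + 0.77·ey = (-2.6887,0.5006)
θ=212°: B = A + 3.00·(cos212°, sin212°) = (-2.5441, -1.5898)
θ=212°: |BD| = 9.6756
θ=212°: circle(B,10.00) ∩ circle(D,5.00): a=8.7135, h=4.9066
θ=212°:   candidates: C₊=(5.2448,4.6818) cross=47.474; C₋=(6.8571,-4.9980) cross=-47.474
θ=212°:   branch + wants cross > 0 → take C=(5.2448,4.6818) (cross=47.474)
θ=212°: ex = (C−B)/|BC| = (0.7789,0.6272); ey = (-0.6272,0.7789)
θ=212°: P = B + 0.79·ex + 0.77·ey = (-2.4117,-0.4946)
θ=254°: B = A + 3.00·(cos254°, sin254°) = (-0.8269, -2.8838)
θ=254°: |BD| = 8.3413
θ=254°: circle(B,10.00) ∩ circle(D,5.00): a=8.6664, h=4.9894
θ=254°:   candidates: C₊=(5.5801,4.7941) cross=41.618; C₋=(9.0300,-4.5694) cross=-41.618
θ=254°:   branch + wants cross > 0 → take C=(5.5801,4.7941) (cross=41.618)
θ=254°: ex = (C−B)/|BC| = (0.6407,0.7678); ey = (-0.7678,0.6407)
θ=254°: P = B + 0.79·ex + 0.77·ey = (-0.9120,-1.7839)

θ=42°: 3.17 2.59
θ=191°: -2.69 0.50
θ=212°: -2.41 -0.49
θ=254°: -0.91 -1.78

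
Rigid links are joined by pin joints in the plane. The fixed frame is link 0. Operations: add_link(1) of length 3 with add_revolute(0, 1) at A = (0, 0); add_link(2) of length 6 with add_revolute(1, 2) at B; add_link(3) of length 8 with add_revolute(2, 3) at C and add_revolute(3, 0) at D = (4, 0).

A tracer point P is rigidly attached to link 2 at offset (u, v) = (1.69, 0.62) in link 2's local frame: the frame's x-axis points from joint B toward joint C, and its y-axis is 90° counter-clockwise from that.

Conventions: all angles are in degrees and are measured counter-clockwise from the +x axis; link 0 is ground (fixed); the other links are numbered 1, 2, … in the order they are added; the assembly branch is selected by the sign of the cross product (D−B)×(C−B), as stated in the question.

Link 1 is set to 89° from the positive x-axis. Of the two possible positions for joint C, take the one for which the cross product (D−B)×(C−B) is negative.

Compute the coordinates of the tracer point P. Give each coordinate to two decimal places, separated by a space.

A=(0,0), D=(4.00,0)
B = A + 3.00·(cos89°, sin89°) = (0.0524, 2.9995)
|BD| = 4.9579
circle(B,6.00) ∩ circle(D,8.00): a=-0.3448, h=5.9901
  candidates: C₊=(3.4018,7.9776) cross=29.698; C₋=(-3.8462,-1.5613) cross=-29.698
  branch - wants cross < 0 → take C=(-3.8462,-1.5613) (cross=-29.698)
ex = (C−B)/|BC| = (-0.6498,-0.7601); ey = (0.7601,-0.6498)
P = B + 1.69·ex + 0.62·ey = (-0.5744,1.3121)

-0.57 1.31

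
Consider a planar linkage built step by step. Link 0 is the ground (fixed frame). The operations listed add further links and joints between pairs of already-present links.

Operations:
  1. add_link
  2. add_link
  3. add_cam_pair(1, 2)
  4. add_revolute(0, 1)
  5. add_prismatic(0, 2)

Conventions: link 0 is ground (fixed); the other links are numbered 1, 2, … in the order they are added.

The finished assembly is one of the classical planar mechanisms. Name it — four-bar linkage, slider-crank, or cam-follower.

links: 3 (incl. ground); joints: 1 revolute, 1 prismatic, 1 higher (cam) pair, forming one closed loop
3 links, revolute + prismatic + higher pair in one loop → cam-follower

cam-follower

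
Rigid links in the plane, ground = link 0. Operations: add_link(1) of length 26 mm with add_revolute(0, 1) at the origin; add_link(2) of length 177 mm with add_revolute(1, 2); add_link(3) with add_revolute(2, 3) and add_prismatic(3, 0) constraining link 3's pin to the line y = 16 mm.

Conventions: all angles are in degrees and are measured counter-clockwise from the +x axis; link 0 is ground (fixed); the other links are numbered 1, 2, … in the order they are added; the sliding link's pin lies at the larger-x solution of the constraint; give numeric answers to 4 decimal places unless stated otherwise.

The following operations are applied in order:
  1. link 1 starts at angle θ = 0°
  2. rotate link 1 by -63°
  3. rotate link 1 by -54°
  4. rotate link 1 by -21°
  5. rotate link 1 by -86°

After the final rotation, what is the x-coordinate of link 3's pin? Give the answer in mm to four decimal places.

geometry: r = 26 mm, L = 177 mm, e = 16 mm; θ starts at 0°
rotate link 1 by -63°: θ ← 0° -63° = -63°
rotate link 1 by -54°: θ ← -63° -54° = -117°
rotate link 1 by -21°: θ ← -117° -21° = -138°
rotate link 1 by -86°: θ ← -138° -86° = -224°
crank pin P = (r cos θ, r sin θ) = (-18.702835, 18.061118)
h = r sin θ − e = 18.061118 − 16 = 2.061118
x = r cos θ + √(L² − h²) = -18.702835 + 176.987999 = 158.285164

158.2852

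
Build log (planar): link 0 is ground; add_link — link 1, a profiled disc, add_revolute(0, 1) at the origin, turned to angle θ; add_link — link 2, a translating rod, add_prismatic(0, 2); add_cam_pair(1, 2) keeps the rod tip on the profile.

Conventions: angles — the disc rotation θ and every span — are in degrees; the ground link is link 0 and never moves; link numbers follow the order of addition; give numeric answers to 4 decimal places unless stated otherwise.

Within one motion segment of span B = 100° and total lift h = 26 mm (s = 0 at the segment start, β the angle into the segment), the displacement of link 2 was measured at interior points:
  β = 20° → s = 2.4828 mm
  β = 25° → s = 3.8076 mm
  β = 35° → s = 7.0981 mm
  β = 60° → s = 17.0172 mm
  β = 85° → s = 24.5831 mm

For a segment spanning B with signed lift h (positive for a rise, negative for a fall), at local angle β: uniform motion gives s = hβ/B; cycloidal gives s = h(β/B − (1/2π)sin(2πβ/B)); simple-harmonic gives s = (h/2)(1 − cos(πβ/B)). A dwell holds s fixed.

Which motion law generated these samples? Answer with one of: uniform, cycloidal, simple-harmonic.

candidates at β/B = r: uniform s = h·r (linear in β); cycloidal s = h·(r − sin(2πr)/(2π)); simple-harmonic s = (h/2)(1 − cos(πr))
β=20°: printed 2.4828 | uniform 5.2000, cycloidal 1.2645, simple-harmonic 2.4828
β=25°: printed 3.8076 | uniform 6.5000, cycloidal 2.3620, simple-harmonic 3.8076
β=35°: printed 7.0981 | uniform 9.1000, cycloidal 5.7523, simple-harmonic 7.0981
β=60°: printed 17.0172 | uniform 15.6000, cycloidal 18.0323, simple-harmonic 17.0172
β=85°: printed 24.5831 | uniform 22.1000, cycloidal 25.4477, simple-harmonic 24.5831
only one law matches every sample → simple-harmonic

simple-harmonic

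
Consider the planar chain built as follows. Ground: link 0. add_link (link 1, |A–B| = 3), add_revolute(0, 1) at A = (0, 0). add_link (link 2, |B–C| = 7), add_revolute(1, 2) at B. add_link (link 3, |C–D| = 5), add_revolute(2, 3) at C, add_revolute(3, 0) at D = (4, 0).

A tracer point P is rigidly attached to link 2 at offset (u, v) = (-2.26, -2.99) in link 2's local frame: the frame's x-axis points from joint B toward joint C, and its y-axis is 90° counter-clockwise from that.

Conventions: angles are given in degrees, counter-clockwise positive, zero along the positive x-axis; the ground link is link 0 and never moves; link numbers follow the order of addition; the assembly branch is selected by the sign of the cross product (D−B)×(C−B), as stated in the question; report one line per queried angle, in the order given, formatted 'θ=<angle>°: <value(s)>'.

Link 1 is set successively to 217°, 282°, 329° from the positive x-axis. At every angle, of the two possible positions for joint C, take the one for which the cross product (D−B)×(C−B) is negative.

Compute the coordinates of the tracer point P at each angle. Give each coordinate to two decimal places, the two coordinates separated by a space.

A=(0,0), D=(4.00,0)
θ=217°: B = A + 3.00·(cos217°, sin217°) = (-2.3959, -1.8054)
θ=217°: |BD| = 6.6458
θ=217°: circle(B,7.00) ∩ circle(D,5.00): a=5.1286, h=4.7642
θ=217°:   candidates: C₊=(1.2455,4.1729) cross=31.662; C₋=(3.8341,-4.9972) cross=-31.662
θ=217°:   branch - wants cross < 0 → take C=(3.8341,-4.9972) (cross=-31.662)
θ=217°: ex = (C−B)/|BC| = (0.8900,-0.4560); ey = (0.4560,0.8900)
θ=217°: P = B + -2.26·ex + -2.99·ey = (-5.7706,-3.4360)
θ=282°: B = A + 3.00·(cos282°, sin282°) = (0.6237, -2.9344)
θ=282°: |BD| = 4.4733
θ=282°: circle(B,7.00) ∩ circle(D,5.00): a=4.9192, h=4.9801
θ=282°:   candidates: C₊=(1.0697,4.0513) cross=22.277; C₋=(7.6035,-3.4662) cross=-22.277
θ=282°:   branch - wants cross < 0 → take C=(7.6035,-3.4662) (cross=-22.277)
θ=282°: ex = (C−B)/|BC| = (0.9971,-0.0760); ey = (0.0760,0.9971)
θ=282°: P = B + -2.26·ex + -2.99·ey = (-1.8569,-5.7441)
θ=329°: B = A + 3.00·(cos329°, sin329°) = (2.5715, -1.5451)
θ=329°: |BD| = 2.1043
θ=329°: circle(B,7.00) ∩ circle(D,5.00): a=6.7548, h=1.8365
θ=329°:   candidates: C₊=(5.8086,4.6614) cross=3.864; C₋=(8.5055,2.1681) cross=-3.864
θ=329°:   branch - wants cross < 0 → take C=(8.5055,2.1681) (cross=-3.864)
θ=329°: ex = (C−B)/|BC| = (0.8477,0.5305); ey = (-0.5305,0.8477)
θ=329°: P = B + -2.26·ex + -2.99·ey = (2.2417,-5.2786)

θ=217°: -5.77 -3.44
θ=282°: -1.86 -5.74
θ=329°: 2.24 -5.28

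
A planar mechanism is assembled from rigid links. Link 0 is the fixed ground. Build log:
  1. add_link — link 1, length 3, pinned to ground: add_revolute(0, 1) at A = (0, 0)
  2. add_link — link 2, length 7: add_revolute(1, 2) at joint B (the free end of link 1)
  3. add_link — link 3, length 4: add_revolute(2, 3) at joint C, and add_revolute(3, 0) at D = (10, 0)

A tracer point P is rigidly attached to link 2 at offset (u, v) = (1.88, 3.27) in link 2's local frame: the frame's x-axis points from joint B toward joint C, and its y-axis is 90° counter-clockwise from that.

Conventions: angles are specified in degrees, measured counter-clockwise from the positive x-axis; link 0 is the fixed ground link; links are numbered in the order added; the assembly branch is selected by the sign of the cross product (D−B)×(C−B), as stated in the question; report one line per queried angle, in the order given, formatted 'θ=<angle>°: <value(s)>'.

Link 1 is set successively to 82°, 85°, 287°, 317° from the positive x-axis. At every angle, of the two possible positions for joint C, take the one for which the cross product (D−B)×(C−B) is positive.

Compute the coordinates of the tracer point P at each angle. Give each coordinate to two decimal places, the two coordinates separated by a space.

A=(0,0), D=(10.00,0)
θ=82°: B = A + 3.00·(cos82°, sin82°) = (0.4175, 2.9708)
θ=82°: |BD| = 10.0324
θ=82°: circle(B,7.00) ∩ circle(D,4.00): a=6.6609, h=2.1524
θ=82°:   candidates: C₊=(7.4170,3.0542) cross=21.593; C₋=(6.1423,-1.0574) cross=-21.593
θ=82°:   branch + wants cross > 0 → take C=(7.4170,3.0542) (cross=21.593)
θ=82°: ex = (C−B)/|BC| = (0.9999,0.0119); ey = (-0.0119,0.9999)
θ=82°: P = B + 1.88·ex + 3.27·ey = (2.2584,6.2630)
θ=85°: B = A + 3.00·(cos85°, sin85°) = (0.2615, 2.9886)
θ=85°: |BD| = 10.1868
θ=85°: circle(B,7.00) ∩ circle(D,4.00): a=6.7131, h=1.9834
θ=85°:   candidates: C₊=(7.2611,2.9152) cross=20.204; C₋=(6.0973,-0.8770) cross=-20.204
θ=85°:   branch + wants cross > 0 → take C=(7.2611,2.9152) (cross=20.204)
θ=85°: ex = (C−B)/|BC| = (0.9999,-0.0105); ey = (0.0105,0.9999)
θ=85°: P = B + 1.88·ex + 3.27·ey = (2.1756,6.2387)
θ=287°: B = A + 3.00·(cos287°, sin287°) = (0.8771, -2.8689)
θ=287°: |BD| = 9.5634
θ=287°: circle(B,7.00) ∩ circle(D,4.00): a=6.5070, h=2.5805
θ=287°:   candidates: C₊=(6.3103,1.5447) cross=24.678; C₋=(7.8585,-3.3785) cross=-24.678
θ=287°:   branch + wants cross > 0 → take C=(6.3103,1.5447) (cross=24.678)
θ=287°: ex = (C−B)/|BC| = (0.7762,0.6305); ey = (-0.6305,0.7762)
θ=287°: P = B + 1.88·ex + 3.27·ey = (0.2745,0.8545)
θ=317°: B = A + 3.00·(cos317°, sin317°) = (2.1941, -2.0460)
θ=317°: |BD| = 8.0696
θ=317°: circle(B,7.00) ∩ circle(D,4.00): a=6.0795, h=3.4698
θ=317°:   candidates: C₊=(7.1952,2.8518) cross=28.000; C₋=(8.9547,-3.8610) cross=-28.000
θ=317°:   branch + wants cross > 0 → take C=(7.1952,2.8518) (cross=28.000)
θ=317°: ex = (C−B)/|BC| = (0.7144,0.6997); ey = (-0.6997,0.7144)
θ=317°: P = B + 1.88·ex + 3.27·ey = (1.2492,1.6057)

θ=82°: 2.26 6.26
θ=85°: 2.18 6.24
θ=287°: 0.27 0.85
θ=317°: 1.25 1.61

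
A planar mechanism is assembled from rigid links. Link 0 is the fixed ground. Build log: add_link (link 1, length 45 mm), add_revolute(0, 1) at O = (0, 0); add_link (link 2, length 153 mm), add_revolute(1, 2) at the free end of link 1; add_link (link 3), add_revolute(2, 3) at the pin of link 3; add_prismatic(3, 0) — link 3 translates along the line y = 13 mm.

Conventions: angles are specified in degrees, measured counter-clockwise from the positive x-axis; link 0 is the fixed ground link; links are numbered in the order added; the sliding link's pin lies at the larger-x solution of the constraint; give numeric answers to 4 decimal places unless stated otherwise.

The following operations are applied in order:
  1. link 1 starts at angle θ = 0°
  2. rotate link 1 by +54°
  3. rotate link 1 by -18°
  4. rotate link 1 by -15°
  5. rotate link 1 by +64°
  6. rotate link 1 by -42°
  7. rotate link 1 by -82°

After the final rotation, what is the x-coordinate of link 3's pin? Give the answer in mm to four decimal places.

geometry: r = 45 mm, L = 153 mm, e = 13 mm; θ starts at 0°
rotate link 1 by +54°: θ ← 0° +54° = 54°
rotate link 1 by -18°: θ ← 54° -18° = 36°
rotate link 1 by -15°: θ ← 36° -15° = 21°
rotate link 1 by +64°: θ ← 21° +64° = 85°
rotate link 1 by -42°: θ ← 85° -42° = 43°
rotate link 1 by -82°: θ ← 43° -82° = -39°
crank pin P = (r cos θ, r sin θ) = (34.971568, -28.319418)
h = r sin θ − e = -28.319418 − 13 = -41.319418
x = r cos θ + √(L² − h²) = 34.971568 + 147.314988 = 182.286556

182.2866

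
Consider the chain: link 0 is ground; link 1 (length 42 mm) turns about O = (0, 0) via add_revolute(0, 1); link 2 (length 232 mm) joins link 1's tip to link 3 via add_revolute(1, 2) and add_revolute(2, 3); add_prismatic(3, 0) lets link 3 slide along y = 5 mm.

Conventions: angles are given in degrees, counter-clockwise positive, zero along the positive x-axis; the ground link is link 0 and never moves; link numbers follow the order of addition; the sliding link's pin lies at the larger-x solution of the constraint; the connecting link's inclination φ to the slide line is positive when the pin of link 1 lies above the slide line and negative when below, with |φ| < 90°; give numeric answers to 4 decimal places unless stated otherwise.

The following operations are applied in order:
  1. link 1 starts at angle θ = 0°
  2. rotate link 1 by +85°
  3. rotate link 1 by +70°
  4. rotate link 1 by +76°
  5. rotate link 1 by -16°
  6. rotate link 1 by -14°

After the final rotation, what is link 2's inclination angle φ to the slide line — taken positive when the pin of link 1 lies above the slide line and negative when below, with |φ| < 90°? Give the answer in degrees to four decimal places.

geometry: r = 42 mm, L = 232 mm, e = 5 mm; θ starts at 0°
rotate link 1 by +85°: θ ← 0° +85° = 85°
rotate link 1 by +70°: θ ← 85° +70° = 155°
rotate link 1 by +76°: θ ← 155° +76° = 231°
rotate link 1 by -16°: θ ← 231° -16° = 215°
rotate link 1 by -14°: θ ← 215° -14° = 201°
h = r sin θ − e = -15.051454 − 5 = -20.051454
sin φ = h / L = -20.051454 / 232 = -0.08642868
φ = arcsin(-0.08642868) = -4.958185°

-4.9582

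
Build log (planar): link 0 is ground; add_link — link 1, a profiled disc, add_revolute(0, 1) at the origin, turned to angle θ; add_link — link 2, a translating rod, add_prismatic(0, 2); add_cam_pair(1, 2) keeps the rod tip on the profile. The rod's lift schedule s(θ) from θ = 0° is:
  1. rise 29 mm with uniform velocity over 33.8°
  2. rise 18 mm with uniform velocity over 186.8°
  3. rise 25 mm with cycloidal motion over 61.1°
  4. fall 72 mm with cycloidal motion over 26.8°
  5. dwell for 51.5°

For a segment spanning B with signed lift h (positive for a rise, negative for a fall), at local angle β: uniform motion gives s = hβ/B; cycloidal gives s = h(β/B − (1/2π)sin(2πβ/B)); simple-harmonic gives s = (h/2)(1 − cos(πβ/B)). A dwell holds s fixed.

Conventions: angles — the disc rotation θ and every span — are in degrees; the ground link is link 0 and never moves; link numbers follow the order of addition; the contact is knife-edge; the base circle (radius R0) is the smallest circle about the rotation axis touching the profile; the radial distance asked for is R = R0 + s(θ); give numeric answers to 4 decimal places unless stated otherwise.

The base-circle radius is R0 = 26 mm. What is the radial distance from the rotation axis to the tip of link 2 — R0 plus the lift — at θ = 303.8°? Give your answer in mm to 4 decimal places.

seg 1 [0°–33.8°] uniform, h=29: full span → s += 29 → s = 29.0000
seg 2 [33.8°–220.6°] uniform, h=18: full span → s += 18 → s = 47.0000
seg 3 [220.6°–281.7°] cycloidal, h=25: full span → s += 25 → s = 72.0000
seg 4 [281.7°–308.5°] cycloidal, h=-72: θ=303.8° here. β=22.1, B=26.8. -72·(0.8246 − sin(2π·0.8246)/(2π)) = -69.5955 → s = 2.4045
R = R0 + s = 26 + 2.4045 = 28.4045

28.4045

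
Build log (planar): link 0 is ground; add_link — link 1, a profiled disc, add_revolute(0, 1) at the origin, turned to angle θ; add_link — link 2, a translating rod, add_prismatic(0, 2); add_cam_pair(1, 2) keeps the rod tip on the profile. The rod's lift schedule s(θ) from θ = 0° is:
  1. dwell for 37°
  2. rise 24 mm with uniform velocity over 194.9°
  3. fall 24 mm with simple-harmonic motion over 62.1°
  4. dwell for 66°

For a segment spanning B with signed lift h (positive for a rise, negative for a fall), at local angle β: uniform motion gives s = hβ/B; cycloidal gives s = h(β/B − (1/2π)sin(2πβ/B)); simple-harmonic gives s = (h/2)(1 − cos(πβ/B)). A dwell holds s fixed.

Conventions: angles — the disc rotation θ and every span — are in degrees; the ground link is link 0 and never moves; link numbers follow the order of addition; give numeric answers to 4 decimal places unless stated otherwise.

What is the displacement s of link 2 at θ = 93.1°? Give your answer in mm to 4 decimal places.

seg 1 [0°–37°] dwell: s stays 0.0000
seg 2 [37°–231.9°] uniform, h=24: θ=93.1° here. β=56.1, B=194.9. 24·56.1/194.9 = 6.9082 → s = 6.9082

6.9082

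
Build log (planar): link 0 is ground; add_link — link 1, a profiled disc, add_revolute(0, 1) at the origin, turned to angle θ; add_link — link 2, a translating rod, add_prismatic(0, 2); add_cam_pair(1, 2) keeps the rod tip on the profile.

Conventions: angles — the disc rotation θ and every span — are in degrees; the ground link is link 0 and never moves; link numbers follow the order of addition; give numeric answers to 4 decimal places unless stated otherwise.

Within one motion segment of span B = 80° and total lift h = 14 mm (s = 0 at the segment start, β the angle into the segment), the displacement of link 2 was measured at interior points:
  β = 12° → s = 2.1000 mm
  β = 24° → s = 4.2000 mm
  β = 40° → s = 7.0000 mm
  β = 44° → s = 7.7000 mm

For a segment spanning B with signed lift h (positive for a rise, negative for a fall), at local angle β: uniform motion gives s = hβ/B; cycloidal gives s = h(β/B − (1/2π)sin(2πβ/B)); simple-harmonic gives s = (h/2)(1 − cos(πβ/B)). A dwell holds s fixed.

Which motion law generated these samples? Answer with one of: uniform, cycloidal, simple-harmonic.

candidates at β/B = r: uniform s = h·r (linear in β); cycloidal s = h·(r − sin(2πr)/(2π)); simple-harmonic s = (h/2)(1 − cos(πr))
β=12°: printed 2.1000 | uniform 2.1000, cycloidal 0.2974, simple-harmonic 0.7630
β=24°: printed 4.2000 | uniform 4.2000, cycloidal 2.0809, simple-harmonic 2.8855
β=40°: printed 7.0000 | uniform 7.0000, cycloidal 7.0000, simple-harmonic 7.0000
β=44°: printed 7.7000 | uniform 7.7000, cycloidal 8.3885, simple-harmonic 8.0950
only one law matches every sample → uniform

uniform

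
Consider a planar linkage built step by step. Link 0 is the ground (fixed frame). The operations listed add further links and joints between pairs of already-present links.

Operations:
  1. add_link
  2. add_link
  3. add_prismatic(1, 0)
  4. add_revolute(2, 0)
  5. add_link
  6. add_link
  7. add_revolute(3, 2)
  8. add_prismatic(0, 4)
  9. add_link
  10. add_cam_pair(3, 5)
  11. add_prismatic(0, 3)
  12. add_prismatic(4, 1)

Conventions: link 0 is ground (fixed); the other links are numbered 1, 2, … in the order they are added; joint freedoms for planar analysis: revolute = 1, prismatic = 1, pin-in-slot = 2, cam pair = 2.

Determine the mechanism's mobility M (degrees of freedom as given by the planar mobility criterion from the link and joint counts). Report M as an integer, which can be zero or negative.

link 0 = ground. State L|J1|J2 = 1|0|0
+link1  2|0|0
+link2  3|0|0
P(1,0) f=1→J1  3|1|0
R(2,0) f=1→J1  3|2|0
+link3  4|2|0
+link4  5|2|0
R(3,2) f=1→J1  5|3|0
P(0,4) f=1→J1  5|4|0
+link5  6|4|0
C(3,5) f=2→J2  6|4|1
P(0,3) f=1→J1  6|5|1
P(4,1) f=1→J1  6|6|1
M = 3(6−1)−2·6−1 = 15−12−1 = 2

M = 2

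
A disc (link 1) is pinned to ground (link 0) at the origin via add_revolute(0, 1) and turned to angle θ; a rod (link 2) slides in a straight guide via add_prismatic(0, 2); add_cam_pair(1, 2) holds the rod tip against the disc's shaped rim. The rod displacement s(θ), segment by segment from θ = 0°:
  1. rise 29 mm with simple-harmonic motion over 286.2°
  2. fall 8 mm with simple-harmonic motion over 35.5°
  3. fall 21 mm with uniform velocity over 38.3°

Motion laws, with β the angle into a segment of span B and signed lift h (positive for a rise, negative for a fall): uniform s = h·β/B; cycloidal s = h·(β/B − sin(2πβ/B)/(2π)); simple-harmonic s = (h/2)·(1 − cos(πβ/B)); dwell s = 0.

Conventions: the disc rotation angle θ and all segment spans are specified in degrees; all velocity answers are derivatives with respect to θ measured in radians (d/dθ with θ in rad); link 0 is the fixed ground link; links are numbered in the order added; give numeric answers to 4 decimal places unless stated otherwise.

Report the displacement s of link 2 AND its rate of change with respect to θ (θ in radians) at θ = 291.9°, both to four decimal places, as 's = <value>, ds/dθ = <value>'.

segment 1 (0° to 286.2°, simple-harmonic, h = 29) is passed completely: s = 0.0000 + (29) = 29.0000
θ = 291.9° falls in segment 2 (286.2° to 321.7°, simple-harmonic, h = -8): β = 291.9 − 286.2 = 5.7°, B = 35.5°; Δs = -8/2·(1 − cos(π·0.1606)) = -0.4982; s = 29.0000 − 0.4982 = 28.5018
velocity in seg [286.2°–321.7°] (simple-harmonic), θ in radians: β = 5.7° = 0.0995 rad, B = 35.5° = 0.6196 rad; ds/dθ = (πh/(2B)) sin(πβ/B) = (π·(-8)/(2·0.6196)) sin(π·0.1606) = -9.802220 mm/rad

s = 28.5018, ds/dθ = -9.8022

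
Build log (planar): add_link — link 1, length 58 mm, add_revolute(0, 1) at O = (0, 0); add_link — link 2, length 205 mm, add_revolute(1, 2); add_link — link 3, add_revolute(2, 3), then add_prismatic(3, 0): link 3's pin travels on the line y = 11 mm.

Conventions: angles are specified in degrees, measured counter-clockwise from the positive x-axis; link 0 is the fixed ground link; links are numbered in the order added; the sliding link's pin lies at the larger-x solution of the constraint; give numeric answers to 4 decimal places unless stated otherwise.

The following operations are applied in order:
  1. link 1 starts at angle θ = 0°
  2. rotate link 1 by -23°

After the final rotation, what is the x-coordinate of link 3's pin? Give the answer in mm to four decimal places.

geometry: r = 58 mm, L = 205 mm, e = 11 mm; θ starts at 0°
rotate link 1 by -23°: θ ← 0° -23° = -23°
crank pin P = (r cos θ, r sin θ) = (53.389282, -22.662405)
h = r sin θ − e = -22.662405 − 11 = -33.662405
x = r cos θ + √(L² − h²) = 53.389282 + 202.217315 = 255.606596

255.6066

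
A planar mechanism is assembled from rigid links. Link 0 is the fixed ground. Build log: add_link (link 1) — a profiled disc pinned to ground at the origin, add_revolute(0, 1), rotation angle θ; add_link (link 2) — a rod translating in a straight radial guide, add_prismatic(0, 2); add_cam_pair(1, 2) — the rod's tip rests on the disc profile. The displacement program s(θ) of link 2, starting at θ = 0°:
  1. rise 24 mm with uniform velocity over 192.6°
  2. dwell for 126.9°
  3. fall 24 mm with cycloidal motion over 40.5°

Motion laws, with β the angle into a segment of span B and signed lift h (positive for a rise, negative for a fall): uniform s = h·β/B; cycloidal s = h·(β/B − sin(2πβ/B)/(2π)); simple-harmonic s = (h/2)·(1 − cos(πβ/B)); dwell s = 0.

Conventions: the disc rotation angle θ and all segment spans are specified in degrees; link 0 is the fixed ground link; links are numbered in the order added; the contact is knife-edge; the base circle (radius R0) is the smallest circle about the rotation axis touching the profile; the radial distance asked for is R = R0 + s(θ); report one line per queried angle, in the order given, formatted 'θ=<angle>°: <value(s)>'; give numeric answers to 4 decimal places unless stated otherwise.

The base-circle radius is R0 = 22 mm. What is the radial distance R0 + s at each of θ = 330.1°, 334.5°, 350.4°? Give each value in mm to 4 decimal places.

seg 1 [0°–192.6°] uniform, h=24: full span → s += 24 → s = 24.0000
seg 2 [192.6°–319.5°] dwell: s stays 24.0000
seg 3 [319.5°–360°] cycloidal, h=-24: θ=330.1° here. β=10.6, B=40.5. -24·(0.2617 − sin(2π·0.2617)/(2π)) = -2.4721 → s = 21.5279
seg 3 [319.5°–360°] cycloidal, h=-24: θ=334.5° here. β=15, B=40.5. -24·(0.3704 − sin(2π·0.3704)/(2π)) = -6.1105 → s = 17.8895
seg 3 [319.5°–360°] cycloidal, h=-24: θ=350.4° here. β=30.9, B=40.5. -24·(0.7630 − sin(2π·0.7630)/(2π)) = -22.1182 → s = 1.8818
θ=330.1°: R = R0 + s = 22 + 21.5279 = 43.5279
θ=334.5°: R = R0 + s = 22 + 17.8895 = 39.8895
θ=350.4°: R = R0 + s = 22 + 1.8818 = 23.8818

θ=330.1°: 43.5279
θ=334.5°: 39.8895
θ=350.4°: 23.8818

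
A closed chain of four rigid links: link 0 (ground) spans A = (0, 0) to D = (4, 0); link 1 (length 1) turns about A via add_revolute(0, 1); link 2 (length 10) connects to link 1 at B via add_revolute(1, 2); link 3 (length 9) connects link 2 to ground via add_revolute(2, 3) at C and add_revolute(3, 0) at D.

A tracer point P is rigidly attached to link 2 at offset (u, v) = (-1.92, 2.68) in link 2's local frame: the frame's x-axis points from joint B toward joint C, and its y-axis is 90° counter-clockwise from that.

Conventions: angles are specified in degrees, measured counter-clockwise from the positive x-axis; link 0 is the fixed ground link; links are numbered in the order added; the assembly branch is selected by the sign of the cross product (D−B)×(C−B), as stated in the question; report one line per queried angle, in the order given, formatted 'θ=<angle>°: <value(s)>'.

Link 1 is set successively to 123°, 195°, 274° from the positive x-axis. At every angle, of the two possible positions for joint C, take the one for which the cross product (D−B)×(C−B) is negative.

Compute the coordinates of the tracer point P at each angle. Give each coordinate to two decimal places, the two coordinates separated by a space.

A=(0,0), D=(4.00,0)
θ=123°: B = A + 1.00·(cos123°, sin123°) = (-0.5446, 0.8387)
θ=123°: |BD| = 4.6214
θ=123°: circle(B,10.00) ∩ circle(D,9.00): a=4.3664, h=8.9964
θ=123°:   candidates: C₊=(5.3818,8.8933) cross=41.576; C₋=(2.1166,-8.8007) cross=-41.576
θ=123°:   branch - wants cross < 0 → take C=(2.1166,-8.8007) (cross=-41.576)
θ=123°: ex = (C−B)/|BC| = (0.2661,-0.9639); ey = (0.9639,0.2661)
θ=123°: P = B + -1.92·ex + 2.68·ey = (1.5278,3.4026)
θ=195°: B = A + 1.00·(cos195°, sin195°) = (-0.9659, -0.2588)
θ=195°: |BD| = 4.9727
θ=195°: circle(B,10.00) ∩ circle(D,9.00): a=4.3968, h=8.9816
θ=195°:   candidates: C₊=(2.9574,8.9394) cross=44.662; C₋=(3.8924,-8.9994) cross=-44.662
θ=195°:   branch - wants cross < 0 → take C=(3.8924,-8.9994) (cross=-44.662)
θ=195°: ex = (C−B)/|BC| = (0.4858,-0.8741); ey = (0.8741,0.4858)
θ=195°: P = B + -1.92·ex + 2.68·ey = (0.4437,2.7214)
θ=274°: B = A + 1.00·(cos274°, sin274°) = (0.0698, -0.9976)
θ=274°: |BD| = 4.0549
θ=274°: circle(B,10.00) ∩ circle(D,9.00): a=4.3703, h=8.9945
θ=274°:   candidates: C₊=(2.0929,8.7956) cross=36.471; C₋=(6.5185,-8.6404) cross=-36.471
θ=274°:   branch - wants cross < 0 → take C=(6.5185,-8.6404) (cross=-36.471)
θ=274°: ex = (C−B)/|BC| = (0.6449,-0.7643); ey = (0.7643,0.6449)
θ=274°: P = B + -1.92·ex + 2.68·ey = (0.8799,2.1981)

θ=123°: 1.53 3.40
θ=195°: 0.44 2.72
θ=274°: 0.88 2.20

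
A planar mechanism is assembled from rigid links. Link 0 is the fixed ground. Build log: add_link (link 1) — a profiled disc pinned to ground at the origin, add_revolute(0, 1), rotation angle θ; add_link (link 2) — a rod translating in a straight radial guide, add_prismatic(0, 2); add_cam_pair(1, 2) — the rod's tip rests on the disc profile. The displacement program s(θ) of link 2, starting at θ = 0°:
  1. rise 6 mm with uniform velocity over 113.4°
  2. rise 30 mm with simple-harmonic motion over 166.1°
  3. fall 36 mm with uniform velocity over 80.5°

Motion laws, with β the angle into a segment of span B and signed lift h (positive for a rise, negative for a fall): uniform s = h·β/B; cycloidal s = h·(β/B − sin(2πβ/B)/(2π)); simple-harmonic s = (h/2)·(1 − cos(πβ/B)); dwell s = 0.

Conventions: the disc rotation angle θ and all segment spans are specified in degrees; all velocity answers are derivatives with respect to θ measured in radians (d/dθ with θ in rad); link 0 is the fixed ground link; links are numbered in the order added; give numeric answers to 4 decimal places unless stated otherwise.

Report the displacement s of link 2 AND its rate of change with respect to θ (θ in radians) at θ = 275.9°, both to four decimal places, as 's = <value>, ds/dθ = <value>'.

seg 1 [0°–113.4°] uniform, h=6: full span → s += 6 → s = 6.0000
seg 2 [113.4°–279.5°] simple-harmonic, h=30: θ=275.9° here. β=162.5, B=166.1. 30/2·(1 − cos(π·0.9783)) = 29.9652 → s = 35.9652
velocity in seg [113.4°–279.5°] (simple-harmonic), θ in radians: β = 162.5° = 2.8362 rad, B = 166.1° = 2.8990 rad; ds/dθ = (πh/(2B)) sin(πβ/B) = (π·30/(2·2.8990)) sin(π·0.9783) = 1.105965 mm/rad

s = 35.9652, ds/dθ = 1.1060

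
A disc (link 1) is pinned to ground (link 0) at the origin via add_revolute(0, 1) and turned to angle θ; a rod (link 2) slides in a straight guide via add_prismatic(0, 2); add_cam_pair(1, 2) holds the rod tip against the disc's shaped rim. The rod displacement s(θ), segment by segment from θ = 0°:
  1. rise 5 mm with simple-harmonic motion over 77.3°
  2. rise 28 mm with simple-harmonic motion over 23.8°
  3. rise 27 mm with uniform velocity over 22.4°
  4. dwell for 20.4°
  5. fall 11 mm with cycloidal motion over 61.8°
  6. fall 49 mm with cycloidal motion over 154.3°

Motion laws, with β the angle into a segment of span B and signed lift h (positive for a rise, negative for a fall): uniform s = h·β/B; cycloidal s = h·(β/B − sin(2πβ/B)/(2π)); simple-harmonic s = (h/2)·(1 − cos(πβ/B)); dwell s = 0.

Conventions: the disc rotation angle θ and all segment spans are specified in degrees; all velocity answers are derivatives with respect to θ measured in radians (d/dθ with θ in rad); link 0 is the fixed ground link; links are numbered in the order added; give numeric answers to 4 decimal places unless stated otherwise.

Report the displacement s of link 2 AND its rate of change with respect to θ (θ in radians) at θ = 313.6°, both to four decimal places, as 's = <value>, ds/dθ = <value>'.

segment 1 (0° to 77.3°, simple-harmonic, h = 5) is passed completely: s = 0.0000 + (5) = 5.0000
segment 2 (77.3° to 101.1°, simple-harmonic, h = 28) is passed completely: s = 5.0000 + (28) = 33.0000
segment 3 (101.1° to 123.5°, uniform, h = 27) is passed completely: s = 33.0000 + (27) = 60.0000
segment 4 (123.5° to 143.9°, dwell): s unchanged at 60.0000
segment 5 (143.9° to 205.7°, cycloidal, h = -11) is passed completely: s = 60.0000 + (-11) = 49.0000
θ = 313.6° falls in segment 6 (205.7° to 360°, cycloidal, h = -49): β = 313.6 − 205.7 = 107.9°, B = 154.3°; Δs = -49·(0.6993 − sin(2π·0.6993)/(2π)) = -41.6711; s = 49.0000 − 41.6711 = 7.3289
velocity in seg [205.7°–360°] (cycloidal), θ in radians: β = 107.9° = 1.8832 rad, B = 154.3° = 2.6930 rad; ds/dθ = (h/B)(1 − cos(2πβ/B)) = ((-49)/2.6930)(1 − cos(2π·0.6993)) = -23.895059 mm/rad

s = 7.3289, ds/dθ = -23.8951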